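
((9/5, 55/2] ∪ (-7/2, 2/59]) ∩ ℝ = (-7/2, 2/59] ∪ (9/5, 55/2]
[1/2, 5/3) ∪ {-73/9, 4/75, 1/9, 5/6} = {-73/9, 4/75, 1/9} ∪ [1/2, 5/3)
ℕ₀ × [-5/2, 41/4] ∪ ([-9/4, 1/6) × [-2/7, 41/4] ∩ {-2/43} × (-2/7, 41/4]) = (ℕ₀ × [-5/2, 41/4]) ∪ ({-2/43} × (-2/7, 41/4])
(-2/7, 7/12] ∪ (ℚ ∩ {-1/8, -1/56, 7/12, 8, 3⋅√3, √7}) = (-2/7, 7/12] ∪ {8}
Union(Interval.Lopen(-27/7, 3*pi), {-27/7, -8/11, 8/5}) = Interval(-27/7, 3*pi)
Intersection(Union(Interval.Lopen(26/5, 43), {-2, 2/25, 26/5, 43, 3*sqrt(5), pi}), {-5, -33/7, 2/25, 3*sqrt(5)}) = {2/25, 3*sqrt(5)}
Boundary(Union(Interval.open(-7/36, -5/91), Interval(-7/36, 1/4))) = {-7/36, 1/4}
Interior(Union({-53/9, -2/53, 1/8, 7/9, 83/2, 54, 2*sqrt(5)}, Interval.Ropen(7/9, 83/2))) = Interval.open(7/9, 83/2)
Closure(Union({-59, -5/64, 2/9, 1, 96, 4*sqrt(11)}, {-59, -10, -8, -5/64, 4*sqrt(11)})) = {-59, -10, -8, -5/64, 2/9, 1, 96, 4*sqrt(11)}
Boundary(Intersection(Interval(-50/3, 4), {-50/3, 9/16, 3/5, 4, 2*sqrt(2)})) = {-50/3, 9/16, 3/5, 4, 2*sqrt(2)}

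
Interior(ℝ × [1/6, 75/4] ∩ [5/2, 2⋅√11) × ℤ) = ∅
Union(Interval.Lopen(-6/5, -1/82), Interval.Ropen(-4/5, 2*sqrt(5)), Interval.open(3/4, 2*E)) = Interval.open(-6/5, 2*E)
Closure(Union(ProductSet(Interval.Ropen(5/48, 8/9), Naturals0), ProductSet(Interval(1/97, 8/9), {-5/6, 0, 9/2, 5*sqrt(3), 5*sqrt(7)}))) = Union(ProductSet(Interval(1/97, 8/9), {-5/6, 0, 9/2, 5*sqrt(3), 5*sqrt(7)}), ProductSet(Interval(5/48, 8/9), Naturals0))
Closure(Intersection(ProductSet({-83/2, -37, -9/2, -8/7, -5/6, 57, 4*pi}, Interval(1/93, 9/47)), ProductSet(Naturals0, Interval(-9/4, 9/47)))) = ProductSet({57}, Interval(1/93, 9/47))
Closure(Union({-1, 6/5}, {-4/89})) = {-1, -4/89, 6/5}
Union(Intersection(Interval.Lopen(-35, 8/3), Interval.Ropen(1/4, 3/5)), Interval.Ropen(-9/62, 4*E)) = Interval.Ropen(-9/62, 4*E)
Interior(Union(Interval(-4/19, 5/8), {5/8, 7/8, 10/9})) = Interval.open(-4/19, 5/8)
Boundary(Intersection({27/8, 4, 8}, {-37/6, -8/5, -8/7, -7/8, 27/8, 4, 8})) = {27/8, 4, 8}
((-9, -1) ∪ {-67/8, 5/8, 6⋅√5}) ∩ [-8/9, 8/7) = {5/8}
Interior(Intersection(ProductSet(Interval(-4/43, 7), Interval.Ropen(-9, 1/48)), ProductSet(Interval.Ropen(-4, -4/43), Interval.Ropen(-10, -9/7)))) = EmptySet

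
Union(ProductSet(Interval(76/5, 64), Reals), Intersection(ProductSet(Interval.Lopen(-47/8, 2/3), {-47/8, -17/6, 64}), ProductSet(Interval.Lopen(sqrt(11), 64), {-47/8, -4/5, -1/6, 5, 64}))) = ProductSet(Interval(76/5, 64), Reals)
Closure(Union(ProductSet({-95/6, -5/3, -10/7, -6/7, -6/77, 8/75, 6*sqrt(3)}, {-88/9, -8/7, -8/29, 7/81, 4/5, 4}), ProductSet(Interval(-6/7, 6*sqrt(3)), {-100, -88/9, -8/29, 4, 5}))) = Union(ProductSet({-95/6, -5/3, -10/7, -6/7, -6/77, 8/75, 6*sqrt(3)}, {-88/9, -8/7, -8/29, 7/81, 4/5, 4}), ProductSet(Interval(-6/7, 6*sqrt(3)), {-100, -88/9, -8/29, 4, 5}))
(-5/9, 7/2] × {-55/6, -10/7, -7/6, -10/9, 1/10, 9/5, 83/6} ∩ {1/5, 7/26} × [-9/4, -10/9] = {1/5, 7/26} × {-10/7, -7/6, -10/9}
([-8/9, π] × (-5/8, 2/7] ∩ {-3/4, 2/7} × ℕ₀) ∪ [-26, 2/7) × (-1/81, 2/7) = ({-3/4, 2/7} × {0}) ∪ ([-26, 2/7) × (-1/81, 2/7))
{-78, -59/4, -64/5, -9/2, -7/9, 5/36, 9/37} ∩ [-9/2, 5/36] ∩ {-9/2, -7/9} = {-9/2, -7/9}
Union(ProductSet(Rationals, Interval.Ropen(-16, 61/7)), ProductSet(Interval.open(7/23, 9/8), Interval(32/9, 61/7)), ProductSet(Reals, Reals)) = ProductSet(Reals, Reals)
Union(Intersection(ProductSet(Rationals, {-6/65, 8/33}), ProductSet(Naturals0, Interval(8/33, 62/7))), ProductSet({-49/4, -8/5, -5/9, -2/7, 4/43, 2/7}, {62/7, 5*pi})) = Union(ProductSet({-49/4, -8/5, -5/9, -2/7, 4/43, 2/7}, {62/7, 5*pi}), ProductSet(Naturals0, {8/33}))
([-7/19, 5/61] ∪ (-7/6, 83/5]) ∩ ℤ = {-1, 0, …, 16}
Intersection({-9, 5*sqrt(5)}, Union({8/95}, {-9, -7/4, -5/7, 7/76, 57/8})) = {-9}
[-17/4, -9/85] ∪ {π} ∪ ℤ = ℤ ∪ [-17/4, -9/85] ∪ {π}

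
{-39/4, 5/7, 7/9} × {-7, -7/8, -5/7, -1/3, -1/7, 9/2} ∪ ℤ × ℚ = (ℤ × ℚ) ∪ ({-39/4, 5/7, 7/9} × {-7, -7/8, -5/7, -1/3, -1/7, 9/2})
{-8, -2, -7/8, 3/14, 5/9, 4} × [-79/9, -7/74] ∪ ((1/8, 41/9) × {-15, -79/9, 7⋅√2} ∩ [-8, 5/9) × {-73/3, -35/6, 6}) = {-8, -2, -7/8, 3/14, 5/9, 4} × [-79/9, -7/74]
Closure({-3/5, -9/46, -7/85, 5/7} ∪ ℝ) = ℝ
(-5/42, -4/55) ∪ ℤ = ℤ ∪ (-5/42, -4/55)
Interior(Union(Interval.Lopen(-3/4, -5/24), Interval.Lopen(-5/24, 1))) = Interval.open(-3/4, 1)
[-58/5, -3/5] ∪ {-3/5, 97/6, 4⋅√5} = [-58/5, -3/5] ∪ {97/6, 4⋅√5}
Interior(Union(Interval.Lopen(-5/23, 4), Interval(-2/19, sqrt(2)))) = Interval.open(-5/23, 4)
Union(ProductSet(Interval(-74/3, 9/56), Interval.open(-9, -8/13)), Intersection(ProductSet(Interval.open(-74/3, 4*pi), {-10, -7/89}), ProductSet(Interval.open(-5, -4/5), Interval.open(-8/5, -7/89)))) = ProductSet(Interval(-74/3, 9/56), Interval.open(-9, -8/13))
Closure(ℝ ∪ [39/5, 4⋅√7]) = (-∞, ∞)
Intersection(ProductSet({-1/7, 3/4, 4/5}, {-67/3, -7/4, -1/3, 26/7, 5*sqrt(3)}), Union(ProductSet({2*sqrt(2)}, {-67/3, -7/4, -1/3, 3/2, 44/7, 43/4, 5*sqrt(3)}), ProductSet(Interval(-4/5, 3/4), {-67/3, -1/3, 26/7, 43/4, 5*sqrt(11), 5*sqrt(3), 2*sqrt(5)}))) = ProductSet({-1/7, 3/4}, {-67/3, -1/3, 26/7, 5*sqrt(3)})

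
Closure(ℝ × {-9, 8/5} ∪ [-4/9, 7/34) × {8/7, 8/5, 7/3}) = (ℝ × {-9, 8/5}) ∪ ([-4/9, 7/34] × {8/7, 8/5, 7/3})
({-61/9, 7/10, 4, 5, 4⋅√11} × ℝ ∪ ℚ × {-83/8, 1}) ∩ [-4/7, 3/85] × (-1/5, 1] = (ℚ ∩ [-4/7, 3/85]) × {1}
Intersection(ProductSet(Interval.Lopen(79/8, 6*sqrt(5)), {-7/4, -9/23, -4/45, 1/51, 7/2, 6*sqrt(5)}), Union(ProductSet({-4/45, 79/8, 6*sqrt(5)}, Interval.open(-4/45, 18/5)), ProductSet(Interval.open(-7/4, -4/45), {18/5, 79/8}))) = ProductSet({6*sqrt(5)}, {1/51, 7/2})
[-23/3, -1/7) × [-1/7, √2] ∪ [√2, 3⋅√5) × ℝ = ([-23/3, -1/7) × [-1/7, √2]) ∪ ([√2, 3⋅√5) × ℝ)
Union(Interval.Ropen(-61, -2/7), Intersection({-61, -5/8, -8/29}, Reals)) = Union({-8/29}, Interval.Ropen(-61, -2/7))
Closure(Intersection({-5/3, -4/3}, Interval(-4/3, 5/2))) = {-4/3}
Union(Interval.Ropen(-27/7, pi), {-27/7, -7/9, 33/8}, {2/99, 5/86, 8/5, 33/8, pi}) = Union({33/8}, Interval(-27/7, pi))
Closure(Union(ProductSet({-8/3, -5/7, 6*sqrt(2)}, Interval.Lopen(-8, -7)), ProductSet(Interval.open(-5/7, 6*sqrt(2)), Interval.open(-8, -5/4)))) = Union(ProductSet({-5/7, 6*sqrt(2)}, Interval(-8, -5/4)), ProductSet({-8/3, -5/7, 6*sqrt(2)}, Interval(-8, -7)), ProductSet(Interval(-5/7, 6*sqrt(2)), {-8, -5/4}), ProductSet(Interval.open(-5/7, 6*sqrt(2)), Interval.open(-8, -5/4)))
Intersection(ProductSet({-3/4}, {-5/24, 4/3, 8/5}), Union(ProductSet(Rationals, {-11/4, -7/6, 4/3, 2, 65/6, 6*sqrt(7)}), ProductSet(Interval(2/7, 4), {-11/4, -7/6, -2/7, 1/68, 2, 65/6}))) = ProductSet({-3/4}, {4/3})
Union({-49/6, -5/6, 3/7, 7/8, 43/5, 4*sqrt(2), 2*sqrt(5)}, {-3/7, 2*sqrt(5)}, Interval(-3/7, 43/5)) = Union({-49/6, -5/6}, Interval(-3/7, 43/5))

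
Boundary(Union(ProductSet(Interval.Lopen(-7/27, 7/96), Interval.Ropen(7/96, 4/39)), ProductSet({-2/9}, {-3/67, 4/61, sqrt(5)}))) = Union(ProductSet({-2/9}, {-3/67, 4/61, sqrt(5)}), ProductSet({-7/27, 7/96}, Interval(7/96, 4/39)), ProductSet(Interval(-7/27, 7/96), {7/96, 4/39}))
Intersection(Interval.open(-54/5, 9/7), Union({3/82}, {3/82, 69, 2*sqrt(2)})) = {3/82}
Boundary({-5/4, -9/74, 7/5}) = {-5/4, -9/74, 7/5}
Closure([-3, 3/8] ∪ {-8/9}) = [-3, 3/8]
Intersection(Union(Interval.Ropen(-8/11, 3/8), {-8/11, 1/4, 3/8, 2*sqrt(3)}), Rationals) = Intersection(Interval(-8/11, 3/8), Rationals)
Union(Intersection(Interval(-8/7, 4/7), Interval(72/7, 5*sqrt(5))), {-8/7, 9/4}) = {-8/7, 9/4}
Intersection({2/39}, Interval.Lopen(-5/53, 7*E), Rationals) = {2/39}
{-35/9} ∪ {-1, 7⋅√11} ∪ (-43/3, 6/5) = (-43/3, 6/5) ∪ {7⋅√11}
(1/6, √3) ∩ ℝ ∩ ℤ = {1}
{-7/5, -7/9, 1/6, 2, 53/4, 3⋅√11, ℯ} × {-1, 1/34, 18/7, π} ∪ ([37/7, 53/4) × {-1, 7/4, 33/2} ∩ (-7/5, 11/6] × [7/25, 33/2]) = {-7/5, -7/9, 1/6, 2, 53/4, 3⋅√11, ℯ} × {-1, 1/34, 18/7, π}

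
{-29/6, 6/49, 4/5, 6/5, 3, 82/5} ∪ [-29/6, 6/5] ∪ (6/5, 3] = [-29/6, 3] ∪ {82/5}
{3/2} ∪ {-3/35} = {-3/35, 3/2}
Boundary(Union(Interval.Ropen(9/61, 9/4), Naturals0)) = Union(Complement(Naturals0, Interval.open(9/61, 9/4)), {9/61, 9/4})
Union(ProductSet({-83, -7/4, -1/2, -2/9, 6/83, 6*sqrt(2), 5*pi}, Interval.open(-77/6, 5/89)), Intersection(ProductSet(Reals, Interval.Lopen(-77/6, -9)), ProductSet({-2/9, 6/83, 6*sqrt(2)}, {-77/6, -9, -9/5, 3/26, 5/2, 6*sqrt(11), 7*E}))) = ProductSet({-83, -7/4, -1/2, -2/9, 6/83, 6*sqrt(2), 5*pi}, Interval.open(-77/6, 5/89))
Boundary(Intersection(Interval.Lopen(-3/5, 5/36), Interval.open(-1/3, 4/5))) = {-1/3, 5/36}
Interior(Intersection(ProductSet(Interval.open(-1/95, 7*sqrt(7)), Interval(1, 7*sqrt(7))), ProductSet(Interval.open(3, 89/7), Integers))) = EmptySet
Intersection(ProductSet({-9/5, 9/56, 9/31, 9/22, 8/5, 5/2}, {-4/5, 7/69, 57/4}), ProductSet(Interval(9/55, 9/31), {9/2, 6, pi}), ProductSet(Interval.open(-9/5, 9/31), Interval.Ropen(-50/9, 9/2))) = EmptySet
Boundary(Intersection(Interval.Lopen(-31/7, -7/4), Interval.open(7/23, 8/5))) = EmptySet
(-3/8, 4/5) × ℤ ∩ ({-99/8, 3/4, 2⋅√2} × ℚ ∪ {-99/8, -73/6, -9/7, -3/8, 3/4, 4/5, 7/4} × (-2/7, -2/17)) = {3/4} × ℤ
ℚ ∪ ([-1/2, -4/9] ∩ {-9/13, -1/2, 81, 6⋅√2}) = ℚ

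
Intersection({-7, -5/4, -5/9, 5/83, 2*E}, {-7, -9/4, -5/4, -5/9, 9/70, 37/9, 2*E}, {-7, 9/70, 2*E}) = {-7, 2*E}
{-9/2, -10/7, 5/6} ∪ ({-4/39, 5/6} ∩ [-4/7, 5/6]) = {-9/2, -10/7, -4/39, 5/6}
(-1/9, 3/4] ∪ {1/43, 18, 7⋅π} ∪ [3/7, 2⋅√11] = (-1/9, 2⋅√11] ∪ {18, 7⋅π}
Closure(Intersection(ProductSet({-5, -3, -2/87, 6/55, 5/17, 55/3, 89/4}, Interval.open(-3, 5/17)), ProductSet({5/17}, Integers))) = ProductSet({5/17}, Range(-2, 1, 1))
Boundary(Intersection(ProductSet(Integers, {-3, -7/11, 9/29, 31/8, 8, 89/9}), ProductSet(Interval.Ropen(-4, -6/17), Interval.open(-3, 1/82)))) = ProductSet(Range(-4, 0, 1), {-7/11})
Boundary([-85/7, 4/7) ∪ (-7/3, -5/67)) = {-85/7, 4/7}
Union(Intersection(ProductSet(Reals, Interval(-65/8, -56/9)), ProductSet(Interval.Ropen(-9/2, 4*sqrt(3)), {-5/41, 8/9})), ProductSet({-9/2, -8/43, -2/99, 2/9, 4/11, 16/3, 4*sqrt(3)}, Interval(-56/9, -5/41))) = ProductSet({-9/2, -8/43, -2/99, 2/9, 4/11, 16/3, 4*sqrt(3)}, Interval(-56/9, -5/41))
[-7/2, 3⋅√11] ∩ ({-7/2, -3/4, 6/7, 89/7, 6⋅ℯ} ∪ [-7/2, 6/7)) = [-7/2, 6/7]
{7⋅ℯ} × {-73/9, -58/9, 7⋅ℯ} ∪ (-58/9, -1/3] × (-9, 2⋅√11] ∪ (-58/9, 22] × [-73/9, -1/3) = ({7⋅ℯ} × {-73/9, -58/9, 7⋅ℯ}) ∪ ((-58/9, 22] × [-73/9, -1/3)) ∪ ((-58/9, -1/3] × (-9, 2⋅√11])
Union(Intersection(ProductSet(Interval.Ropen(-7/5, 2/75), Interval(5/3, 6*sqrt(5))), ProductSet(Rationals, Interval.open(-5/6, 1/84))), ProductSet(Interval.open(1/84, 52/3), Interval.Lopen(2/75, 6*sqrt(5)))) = ProductSet(Interval.open(1/84, 52/3), Interval.Lopen(2/75, 6*sqrt(5)))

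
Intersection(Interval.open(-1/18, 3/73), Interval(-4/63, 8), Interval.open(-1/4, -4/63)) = EmptySet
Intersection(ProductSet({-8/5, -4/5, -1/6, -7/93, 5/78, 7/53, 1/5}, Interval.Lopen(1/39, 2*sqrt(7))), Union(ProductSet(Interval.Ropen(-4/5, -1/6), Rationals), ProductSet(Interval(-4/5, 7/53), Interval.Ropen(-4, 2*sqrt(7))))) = Union(ProductSet({-4/5}, Intersection(Interval.Lopen(1/39, 2*sqrt(7)), Rationals)), ProductSet({-4/5, -1/6, -7/93, 5/78, 7/53}, Interval.open(1/39, 2*sqrt(7))))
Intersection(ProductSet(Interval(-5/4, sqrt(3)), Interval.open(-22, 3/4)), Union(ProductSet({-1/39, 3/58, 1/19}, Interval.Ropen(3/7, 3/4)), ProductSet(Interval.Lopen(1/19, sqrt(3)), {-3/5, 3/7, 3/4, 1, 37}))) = Union(ProductSet({-1/39, 3/58, 1/19}, Interval.Ropen(3/7, 3/4)), ProductSet(Interval.Lopen(1/19, sqrt(3)), {-3/5, 3/7}))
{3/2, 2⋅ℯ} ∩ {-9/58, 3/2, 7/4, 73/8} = {3/2}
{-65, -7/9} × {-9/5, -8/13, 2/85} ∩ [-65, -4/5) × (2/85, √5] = ∅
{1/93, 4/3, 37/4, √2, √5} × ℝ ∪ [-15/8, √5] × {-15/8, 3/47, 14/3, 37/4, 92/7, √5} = ({1/93, 4/3, 37/4, √2, √5} × ℝ) ∪ ([-15/8, √5] × {-15/8, 3/47, 14/3, 37/4, 92/7, √5})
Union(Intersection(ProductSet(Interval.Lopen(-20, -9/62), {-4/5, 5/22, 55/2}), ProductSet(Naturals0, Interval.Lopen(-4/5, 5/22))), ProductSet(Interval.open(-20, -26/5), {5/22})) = ProductSet(Interval.open(-20, -26/5), {5/22})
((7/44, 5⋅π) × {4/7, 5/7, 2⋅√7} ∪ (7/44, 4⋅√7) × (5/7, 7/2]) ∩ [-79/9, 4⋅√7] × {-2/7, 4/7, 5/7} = (7/44, 4⋅√7] × {4/7, 5/7}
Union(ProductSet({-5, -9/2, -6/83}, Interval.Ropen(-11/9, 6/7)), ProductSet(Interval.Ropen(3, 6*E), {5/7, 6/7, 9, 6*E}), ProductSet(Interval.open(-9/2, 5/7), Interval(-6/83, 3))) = Union(ProductSet({-5, -9/2, -6/83}, Interval.Ropen(-11/9, 6/7)), ProductSet(Interval.open(-9/2, 5/7), Interval(-6/83, 3)), ProductSet(Interval.Ropen(3, 6*E), {5/7, 6/7, 9, 6*E}))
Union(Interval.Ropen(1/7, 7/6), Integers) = Union(Integers, Interval.Ropen(1/7, 7/6))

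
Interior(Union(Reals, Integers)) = Reals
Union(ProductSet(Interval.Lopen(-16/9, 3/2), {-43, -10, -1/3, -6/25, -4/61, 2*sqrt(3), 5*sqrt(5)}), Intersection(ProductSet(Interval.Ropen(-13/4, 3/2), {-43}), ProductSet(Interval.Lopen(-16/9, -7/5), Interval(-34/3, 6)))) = ProductSet(Interval.Lopen(-16/9, 3/2), {-43, -10, -1/3, -6/25, -4/61, 2*sqrt(3), 5*sqrt(5)})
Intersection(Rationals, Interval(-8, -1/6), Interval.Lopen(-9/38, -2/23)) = Intersection(Interval.Lopen(-9/38, -1/6), Rationals)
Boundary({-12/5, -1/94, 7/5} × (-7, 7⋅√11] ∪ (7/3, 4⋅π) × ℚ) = ([7/3, 4⋅π] × ℝ) ∪ ({-12/5, -1/94, 7/5} × [-7, 7⋅√11])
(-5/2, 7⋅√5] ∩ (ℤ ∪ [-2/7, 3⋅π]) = {-2, -1, …, 15} ∪ [-2/7, 3⋅π]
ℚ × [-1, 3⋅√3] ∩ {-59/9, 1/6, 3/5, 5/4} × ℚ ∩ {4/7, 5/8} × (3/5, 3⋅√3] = ∅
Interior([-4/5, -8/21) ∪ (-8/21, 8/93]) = (-4/5, -8/21) ∪ (-8/21, 8/93)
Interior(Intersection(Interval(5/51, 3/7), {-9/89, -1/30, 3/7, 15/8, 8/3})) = EmptySet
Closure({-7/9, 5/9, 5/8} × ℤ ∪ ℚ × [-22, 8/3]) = ({-7/9, 5/9, 5/8} × ℤ) ∪ (ℝ × [-22, 8/3])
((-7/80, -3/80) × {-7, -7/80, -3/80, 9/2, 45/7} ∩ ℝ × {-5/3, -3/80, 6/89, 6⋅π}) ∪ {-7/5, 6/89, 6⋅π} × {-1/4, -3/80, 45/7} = ((-7/80, -3/80) × {-3/80}) ∪ ({-7/5, 6/89, 6⋅π} × {-1/4, -3/80, 45/7})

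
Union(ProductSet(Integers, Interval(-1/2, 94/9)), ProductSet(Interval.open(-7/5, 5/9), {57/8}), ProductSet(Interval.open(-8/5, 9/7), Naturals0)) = Union(ProductSet(Integers, Interval(-1/2, 94/9)), ProductSet(Interval.open(-8/5, 9/7), Naturals0), ProductSet(Interval.open(-7/5, 5/9), {57/8}))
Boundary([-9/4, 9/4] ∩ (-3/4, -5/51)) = {-3/4, -5/51}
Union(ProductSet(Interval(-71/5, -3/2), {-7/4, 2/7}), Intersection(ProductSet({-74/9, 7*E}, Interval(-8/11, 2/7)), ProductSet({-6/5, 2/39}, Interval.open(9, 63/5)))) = ProductSet(Interval(-71/5, -3/2), {-7/4, 2/7})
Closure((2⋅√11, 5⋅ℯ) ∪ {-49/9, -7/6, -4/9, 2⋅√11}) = {-49/9, -7/6, -4/9} ∪ [2⋅√11, 5⋅ℯ]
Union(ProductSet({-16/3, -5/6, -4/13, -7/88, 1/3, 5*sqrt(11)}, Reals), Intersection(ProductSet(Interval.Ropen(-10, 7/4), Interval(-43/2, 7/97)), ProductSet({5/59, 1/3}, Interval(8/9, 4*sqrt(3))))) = ProductSet({-16/3, -5/6, -4/13, -7/88, 1/3, 5*sqrt(11)}, Reals)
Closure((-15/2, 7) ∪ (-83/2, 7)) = [-83/2, 7]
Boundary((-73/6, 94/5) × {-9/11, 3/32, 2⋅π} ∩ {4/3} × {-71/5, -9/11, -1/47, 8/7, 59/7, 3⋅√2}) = {4/3} × {-9/11}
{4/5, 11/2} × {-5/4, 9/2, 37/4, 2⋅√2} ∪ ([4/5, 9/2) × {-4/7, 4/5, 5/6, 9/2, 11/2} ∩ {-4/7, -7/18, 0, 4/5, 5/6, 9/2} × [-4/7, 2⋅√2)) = ({4/5, 5/6} × {-4/7, 4/5, 5/6}) ∪ ({4/5, 11/2} × {-5/4, 9/2, 37/4, 2⋅√2})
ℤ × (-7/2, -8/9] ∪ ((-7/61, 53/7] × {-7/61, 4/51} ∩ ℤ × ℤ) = ℤ × (-7/2, -8/9]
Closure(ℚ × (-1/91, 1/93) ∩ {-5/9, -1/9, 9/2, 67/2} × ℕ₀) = {-5/9, -1/9, 9/2, 67/2} × {0}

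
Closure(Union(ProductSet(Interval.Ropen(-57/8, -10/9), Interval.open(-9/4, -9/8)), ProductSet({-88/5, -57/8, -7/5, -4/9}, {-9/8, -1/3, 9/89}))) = Union(ProductSet({-57/8, -10/9}, Interval(-9/4, -9/8)), ProductSet({-88/5, -57/8, -7/5, -4/9}, {-9/8, -1/3, 9/89}), ProductSet(Interval(-57/8, -10/9), {-9/4, -9/8}), ProductSet(Interval.Ropen(-57/8, -10/9), Interval.open(-9/4, -9/8)))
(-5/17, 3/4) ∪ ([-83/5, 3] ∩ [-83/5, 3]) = [-83/5, 3]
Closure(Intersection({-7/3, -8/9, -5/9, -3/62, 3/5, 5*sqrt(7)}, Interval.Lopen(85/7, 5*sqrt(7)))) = {5*sqrt(7)}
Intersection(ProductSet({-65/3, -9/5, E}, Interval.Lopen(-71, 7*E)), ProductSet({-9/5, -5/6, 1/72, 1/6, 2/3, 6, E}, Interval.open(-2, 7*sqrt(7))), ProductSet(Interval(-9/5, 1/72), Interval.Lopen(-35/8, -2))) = EmptySet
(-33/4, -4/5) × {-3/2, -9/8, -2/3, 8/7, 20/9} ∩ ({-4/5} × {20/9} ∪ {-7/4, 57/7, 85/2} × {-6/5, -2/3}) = {-7/4} × {-2/3}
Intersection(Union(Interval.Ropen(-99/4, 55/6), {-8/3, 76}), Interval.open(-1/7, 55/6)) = Interval.open(-1/7, 55/6)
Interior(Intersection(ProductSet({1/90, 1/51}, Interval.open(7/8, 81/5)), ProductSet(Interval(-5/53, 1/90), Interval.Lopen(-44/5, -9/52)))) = EmptySet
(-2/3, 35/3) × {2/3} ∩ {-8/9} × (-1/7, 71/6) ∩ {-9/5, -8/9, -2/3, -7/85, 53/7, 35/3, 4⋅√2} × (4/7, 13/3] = ∅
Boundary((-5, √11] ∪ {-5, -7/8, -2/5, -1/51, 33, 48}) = {-5, 33, 48, √11}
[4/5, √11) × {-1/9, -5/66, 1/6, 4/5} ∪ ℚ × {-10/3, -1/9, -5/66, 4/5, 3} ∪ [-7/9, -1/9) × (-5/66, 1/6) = (ℚ × {-10/3, -1/9, -5/66, 4/5, 3}) ∪ ([-7/9, -1/9) × (-5/66, 1/6)) ∪ ([4/5, √11) × {-1/9, -5/66, 1/6, 4/5})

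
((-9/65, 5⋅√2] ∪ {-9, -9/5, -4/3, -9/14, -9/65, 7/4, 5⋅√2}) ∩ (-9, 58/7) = {-9/5, -4/3, -9/14} ∪ [-9/65, 5⋅√2]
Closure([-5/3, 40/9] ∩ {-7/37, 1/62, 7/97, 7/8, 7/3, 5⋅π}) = {-7/37, 1/62, 7/97, 7/8, 7/3}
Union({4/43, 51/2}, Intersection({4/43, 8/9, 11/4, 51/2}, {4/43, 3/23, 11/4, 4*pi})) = {4/43, 11/4, 51/2}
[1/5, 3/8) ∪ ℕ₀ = ℕ₀ ∪ [1/5, 3/8)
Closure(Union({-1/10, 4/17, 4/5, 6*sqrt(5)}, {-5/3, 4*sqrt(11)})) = {-5/3, -1/10, 4/17, 4/5, 4*sqrt(11), 6*sqrt(5)}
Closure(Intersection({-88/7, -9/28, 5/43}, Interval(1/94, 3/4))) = {5/43}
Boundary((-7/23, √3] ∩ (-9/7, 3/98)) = {-7/23, 3/98}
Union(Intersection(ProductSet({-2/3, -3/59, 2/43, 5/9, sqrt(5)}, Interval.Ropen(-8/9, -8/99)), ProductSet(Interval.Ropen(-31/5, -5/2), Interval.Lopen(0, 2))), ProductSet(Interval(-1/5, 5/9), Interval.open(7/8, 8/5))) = ProductSet(Interval(-1/5, 5/9), Interval.open(7/8, 8/5))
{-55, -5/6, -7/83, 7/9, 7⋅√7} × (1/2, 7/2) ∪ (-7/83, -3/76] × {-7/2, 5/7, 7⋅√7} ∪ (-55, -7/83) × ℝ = ((-55, -7/83) × ℝ) ∪ ((-7/83, -3/76] × {-7/2, 5/7, 7⋅√7}) ∪ ({-55, -5/6, -7/83, 7/9, 7⋅√7} × (1/2, 7/2))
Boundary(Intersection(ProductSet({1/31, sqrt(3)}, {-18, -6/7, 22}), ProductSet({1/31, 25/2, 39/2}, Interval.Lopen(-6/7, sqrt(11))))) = EmptySet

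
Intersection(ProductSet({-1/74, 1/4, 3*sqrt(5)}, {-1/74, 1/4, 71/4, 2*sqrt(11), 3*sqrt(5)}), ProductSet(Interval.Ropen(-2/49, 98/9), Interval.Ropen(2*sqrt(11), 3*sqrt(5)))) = ProductSet({-1/74, 1/4, 3*sqrt(5)}, {2*sqrt(11)})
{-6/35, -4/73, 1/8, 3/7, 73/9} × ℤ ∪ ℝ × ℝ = ℝ × ℝ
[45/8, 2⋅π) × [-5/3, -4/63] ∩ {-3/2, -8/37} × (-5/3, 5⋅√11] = ∅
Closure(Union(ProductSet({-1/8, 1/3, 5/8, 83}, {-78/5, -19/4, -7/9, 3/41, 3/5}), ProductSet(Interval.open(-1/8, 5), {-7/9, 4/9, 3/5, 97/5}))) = Union(ProductSet({-1/8, 1/3, 5/8, 83}, {-78/5, -19/4, -7/9, 3/41, 3/5}), ProductSet(Interval(-1/8, 5), {-7/9, 4/9, 3/5, 97/5}))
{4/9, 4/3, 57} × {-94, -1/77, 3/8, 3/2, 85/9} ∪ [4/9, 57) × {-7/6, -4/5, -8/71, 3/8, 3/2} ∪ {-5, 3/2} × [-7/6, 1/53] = ({-5, 3/2} × [-7/6, 1/53]) ∪ ({4/9, 4/3, 57} × {-94, -1/77, 3/8, 3/2, 85/9}) ∪ ([4/9, 57) × {-7/6, -4/5, -8/71, 3/8, 3/2})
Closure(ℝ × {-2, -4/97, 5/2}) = ℝ × {-2, -4/97, 5/2}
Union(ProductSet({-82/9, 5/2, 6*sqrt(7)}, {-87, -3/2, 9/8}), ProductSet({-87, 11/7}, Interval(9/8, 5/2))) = Union(ProductSet({-87, 11/7}, Interval(9/8, 5/2)), ProductSet({-82/9, 5/2, 6*sqrt(7)}, {-87, -3/2, 9/8}))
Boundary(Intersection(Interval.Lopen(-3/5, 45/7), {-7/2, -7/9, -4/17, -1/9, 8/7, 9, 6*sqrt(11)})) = {-4/17, -1/9, 8/7}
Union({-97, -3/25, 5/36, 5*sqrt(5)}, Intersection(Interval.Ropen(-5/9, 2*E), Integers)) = Union({-97, -3/25, 5/36, 5*sqrt(5)}, Range(0, 6, 1))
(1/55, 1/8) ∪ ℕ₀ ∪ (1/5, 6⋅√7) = ℕ₀ ∪ (1/55, 1/8) ∪ (1/5, 6⋅√7)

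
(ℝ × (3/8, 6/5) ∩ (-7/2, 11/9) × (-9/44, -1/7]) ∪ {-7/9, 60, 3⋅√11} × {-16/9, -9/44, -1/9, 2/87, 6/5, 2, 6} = {-7/9, 60, 3⋅√11} × {-16/9, -9/44, -1/9, 2/87, 6/5, 2, 6}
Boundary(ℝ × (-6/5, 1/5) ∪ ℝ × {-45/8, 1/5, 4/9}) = ℝ × {-45/8, -6/5, 1/5, 4/9}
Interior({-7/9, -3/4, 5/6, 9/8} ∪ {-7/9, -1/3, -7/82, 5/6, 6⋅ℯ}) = ∅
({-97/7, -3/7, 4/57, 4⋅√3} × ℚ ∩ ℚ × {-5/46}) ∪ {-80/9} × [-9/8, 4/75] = ({-97/7, -3/7, 4/57} × {-5/46}) ∪ ({-80/9} × [-9/8, 4/75])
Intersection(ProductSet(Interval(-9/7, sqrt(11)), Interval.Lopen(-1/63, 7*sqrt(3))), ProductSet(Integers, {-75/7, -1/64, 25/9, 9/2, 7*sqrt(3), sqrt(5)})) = ProductSet(Range(-1, 4, 1), {-1/64, 25/9, 9/2, 7*sqrt(3), sqrt(5)})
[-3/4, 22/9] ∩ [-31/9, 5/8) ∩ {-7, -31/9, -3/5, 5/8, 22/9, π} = {-3/5}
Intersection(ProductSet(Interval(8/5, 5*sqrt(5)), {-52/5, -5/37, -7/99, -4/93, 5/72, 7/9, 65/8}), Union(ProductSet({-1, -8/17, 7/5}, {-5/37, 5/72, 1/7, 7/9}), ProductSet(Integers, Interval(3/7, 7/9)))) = ProductSet(Range(2, 12, 1), {7/9})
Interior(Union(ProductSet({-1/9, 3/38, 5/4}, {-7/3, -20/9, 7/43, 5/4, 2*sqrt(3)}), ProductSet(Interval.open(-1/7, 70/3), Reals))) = ProductSet(Interval.open(-1/7, 70/3), Reals)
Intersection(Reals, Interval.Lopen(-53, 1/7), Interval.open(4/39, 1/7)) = Interval.open(4/39, 1/7)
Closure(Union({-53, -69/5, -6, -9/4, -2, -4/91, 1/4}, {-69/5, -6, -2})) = {-53, -69/5, -6, -9/4, -2, -4/91, 1/4}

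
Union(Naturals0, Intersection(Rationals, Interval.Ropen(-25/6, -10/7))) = Union(Intersection(Interval.Ropen(-25/6, -10/7), Rationals), Naturals0)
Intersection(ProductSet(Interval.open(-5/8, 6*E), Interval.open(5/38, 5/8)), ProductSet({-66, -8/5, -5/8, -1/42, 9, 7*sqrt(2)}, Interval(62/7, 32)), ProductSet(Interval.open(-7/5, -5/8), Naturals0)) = EmptySet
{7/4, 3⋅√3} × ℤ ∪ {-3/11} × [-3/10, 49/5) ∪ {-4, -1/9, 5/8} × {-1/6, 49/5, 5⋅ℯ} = ({-3/11} × [-3/10, 49/5)) ∪ ({7/4, 3⋅√3} × ℤ) ∪ ({-4, -1/9, 5/8} × {-1/6, 49/5, 5⋅ℯ})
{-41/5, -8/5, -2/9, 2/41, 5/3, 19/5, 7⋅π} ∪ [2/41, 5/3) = {-41/5, -8/5, -2/9, 19/5, 7⋅π} ∪ [2/41, 5/3]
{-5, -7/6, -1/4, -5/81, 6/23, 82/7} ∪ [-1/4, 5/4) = {-5, -7/6, 82/7} ∪ [-1/4, 5/4)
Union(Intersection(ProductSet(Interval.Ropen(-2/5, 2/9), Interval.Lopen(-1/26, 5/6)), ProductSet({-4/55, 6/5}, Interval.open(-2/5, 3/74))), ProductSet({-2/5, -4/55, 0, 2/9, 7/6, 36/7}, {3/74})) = Union(ProductSet({-4/55}, Interval.open(-1/26, 3/74)), ProductSet({-2/5, -4/55, 0, 2/9, 7/6, 36/7}, {3/74}))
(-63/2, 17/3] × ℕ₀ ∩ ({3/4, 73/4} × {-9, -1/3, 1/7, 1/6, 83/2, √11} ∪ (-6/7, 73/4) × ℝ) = (-6/7, 17/3] × ℕ₀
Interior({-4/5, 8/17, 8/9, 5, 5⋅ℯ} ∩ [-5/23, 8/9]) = ∅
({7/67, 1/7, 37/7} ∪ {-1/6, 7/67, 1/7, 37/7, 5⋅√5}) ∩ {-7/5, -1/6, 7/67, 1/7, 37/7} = {-1/6, 7/67, 1/7, 37/7}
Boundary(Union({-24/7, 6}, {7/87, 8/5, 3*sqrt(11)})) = {-24/7, 7/87, 8/5, 6, 3*sqrt(11)}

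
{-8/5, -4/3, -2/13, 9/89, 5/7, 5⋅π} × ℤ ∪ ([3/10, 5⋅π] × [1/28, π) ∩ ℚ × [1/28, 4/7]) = ({-8/5, -4/3, -2/13, 9/89, 5/7, 5⋅π} × ℤ) ∪ ((ℚ ∩ [3/10, 5⋅π]) × [1/28, 4/7])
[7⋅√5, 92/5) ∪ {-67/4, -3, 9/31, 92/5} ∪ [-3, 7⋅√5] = {-67/4} ∪ [-3, 92/5]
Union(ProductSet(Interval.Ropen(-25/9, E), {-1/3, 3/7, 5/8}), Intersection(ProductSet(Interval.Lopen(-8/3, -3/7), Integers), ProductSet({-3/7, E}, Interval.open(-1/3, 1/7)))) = Union(ProductSet({-3/7}, Range(0, 1, 1)), ProductSet(Interval.Ropen(-25/9, E), {-1/3, 3/7, 5/8}))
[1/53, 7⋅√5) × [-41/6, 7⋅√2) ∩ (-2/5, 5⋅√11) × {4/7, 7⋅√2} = [1/53, 7⋅√5) × {4/7}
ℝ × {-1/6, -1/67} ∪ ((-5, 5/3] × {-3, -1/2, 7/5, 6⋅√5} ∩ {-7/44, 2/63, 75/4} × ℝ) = (ℝ × {-1/6, -1/67}) ∪ ({-7/44, 2/63} × {-3, -1/2, 7/5, 6⋅√5})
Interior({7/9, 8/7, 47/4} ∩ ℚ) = ∅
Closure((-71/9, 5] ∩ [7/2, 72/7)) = [7/2, 5]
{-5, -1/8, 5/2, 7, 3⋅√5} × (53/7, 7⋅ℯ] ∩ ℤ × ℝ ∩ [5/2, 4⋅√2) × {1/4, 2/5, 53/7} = ∅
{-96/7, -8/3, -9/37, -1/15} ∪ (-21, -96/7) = (-21, -96/7] ∪ {-8/3, -9/37, -1/15}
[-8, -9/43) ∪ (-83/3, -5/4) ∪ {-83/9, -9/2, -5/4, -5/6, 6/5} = (-83/3, -9/43) ∪ {6/5}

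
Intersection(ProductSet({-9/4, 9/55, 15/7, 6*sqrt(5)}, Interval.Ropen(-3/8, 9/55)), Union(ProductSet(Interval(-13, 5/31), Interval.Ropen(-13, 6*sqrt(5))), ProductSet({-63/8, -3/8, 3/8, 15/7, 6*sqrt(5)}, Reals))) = ProductSet({-9/4, 15/7, 6*sqrt(5)}, Interval.Ropen(-3/8, 9/55))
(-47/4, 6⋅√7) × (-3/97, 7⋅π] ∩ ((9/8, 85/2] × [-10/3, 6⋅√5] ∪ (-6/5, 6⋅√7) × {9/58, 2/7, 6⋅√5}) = ((-6/5, 6⋅√7) × {9/58, 2/7, 6⋅√5}) ∪ ((9/8, 6⋅√7) × (-3/97, 6⋅√5])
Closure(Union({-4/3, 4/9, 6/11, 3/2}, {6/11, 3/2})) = {-4/3, 4/9, 6/11, 3/2}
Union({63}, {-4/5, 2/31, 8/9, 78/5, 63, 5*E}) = {-4/5, 2/31, 8/9, 78/5, 63, 5*E}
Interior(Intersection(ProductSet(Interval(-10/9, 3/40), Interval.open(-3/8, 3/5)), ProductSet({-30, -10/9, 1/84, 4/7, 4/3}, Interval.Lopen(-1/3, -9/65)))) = EmptySet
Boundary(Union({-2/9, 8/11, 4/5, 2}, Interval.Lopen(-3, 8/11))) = {-3, 8/11, 4/5, 2}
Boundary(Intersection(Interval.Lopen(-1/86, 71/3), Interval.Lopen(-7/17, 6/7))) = {-1/86, 6/7}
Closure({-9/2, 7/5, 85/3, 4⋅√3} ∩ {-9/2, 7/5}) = {-9/2, 7/5}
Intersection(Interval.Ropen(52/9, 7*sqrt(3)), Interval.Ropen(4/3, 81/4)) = Interval.Ropen(52/9, 7*sqrt(3))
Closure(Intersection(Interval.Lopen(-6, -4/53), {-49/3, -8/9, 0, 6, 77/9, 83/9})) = {-8/9}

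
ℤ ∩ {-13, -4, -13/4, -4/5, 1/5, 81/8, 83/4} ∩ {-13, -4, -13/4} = {-13, -4}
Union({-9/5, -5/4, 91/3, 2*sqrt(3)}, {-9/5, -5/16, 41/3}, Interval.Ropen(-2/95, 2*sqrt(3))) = Union({-9/5, -5/4, -5/16, 41/3, 91/3}, Interval(-2/95, 2*sqrt(3)))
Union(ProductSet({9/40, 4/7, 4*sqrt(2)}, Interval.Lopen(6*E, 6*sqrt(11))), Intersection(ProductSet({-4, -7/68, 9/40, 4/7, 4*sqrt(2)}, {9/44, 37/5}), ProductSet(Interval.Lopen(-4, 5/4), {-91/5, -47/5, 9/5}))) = ProductSet({9/40, 4/7, 4*sqrt(2)}, Interval.Lopen(6*E, 6*sqrt(11)))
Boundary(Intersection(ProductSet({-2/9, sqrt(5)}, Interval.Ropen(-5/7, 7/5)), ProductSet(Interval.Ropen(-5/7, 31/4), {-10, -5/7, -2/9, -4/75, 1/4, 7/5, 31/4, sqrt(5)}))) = ProductSet({-2/9, sqrt(5)}, {-5/7, -2/9, -4/75, 1/4})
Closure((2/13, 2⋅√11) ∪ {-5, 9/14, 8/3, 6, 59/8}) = {-5, 59/8} ∪ [2/13, 2⋅√11]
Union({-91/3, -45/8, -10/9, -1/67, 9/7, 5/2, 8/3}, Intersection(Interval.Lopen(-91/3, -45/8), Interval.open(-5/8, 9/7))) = {-91/3, -45/8, -10/9, -1/67, 9/7, 5/2, 8/3}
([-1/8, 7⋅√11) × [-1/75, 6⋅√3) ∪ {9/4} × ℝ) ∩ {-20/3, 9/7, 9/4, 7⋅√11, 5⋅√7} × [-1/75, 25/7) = {9/7, 9/4, 5⋅√7} × [-1/75, 25/7)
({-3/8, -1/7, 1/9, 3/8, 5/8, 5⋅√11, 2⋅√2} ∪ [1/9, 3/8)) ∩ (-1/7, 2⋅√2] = [1/9, 3/8] ∪ {5/8, 2⋅√2}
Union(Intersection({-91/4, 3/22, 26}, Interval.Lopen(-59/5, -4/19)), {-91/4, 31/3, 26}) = {-91/4, 31/3, 26}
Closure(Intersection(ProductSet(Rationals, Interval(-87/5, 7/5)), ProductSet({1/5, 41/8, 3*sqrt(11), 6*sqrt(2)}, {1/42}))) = ProductSet({1/5, 41/8}, {1/42})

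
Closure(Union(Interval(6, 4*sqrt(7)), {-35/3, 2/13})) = Union({-35/3, 2/13}, Interval(6, 4*sqrt(7)))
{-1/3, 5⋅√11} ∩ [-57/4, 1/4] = {-1/3}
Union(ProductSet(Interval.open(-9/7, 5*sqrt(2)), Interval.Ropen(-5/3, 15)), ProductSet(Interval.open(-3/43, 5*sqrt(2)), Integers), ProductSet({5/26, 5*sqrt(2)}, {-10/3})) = Union(ProductSet({5/26, 5*sqrt(2)}, {-10/3}), ProductSet(Interval.open(-9/7, 5*sqrt(2)), Interval.Ropen(-5/3, 15)), ProductSet(Interval.open(-3/43, 5*sqrt(2)), Integers))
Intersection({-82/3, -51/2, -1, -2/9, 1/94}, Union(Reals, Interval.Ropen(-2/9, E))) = {-82/3, -51/2, -1, -2/9, 1/94}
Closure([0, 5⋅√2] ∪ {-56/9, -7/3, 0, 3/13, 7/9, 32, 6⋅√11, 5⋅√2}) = {-56/9, -7/3, 32, 6⋅√11} ∪ [0, 5⋅√2]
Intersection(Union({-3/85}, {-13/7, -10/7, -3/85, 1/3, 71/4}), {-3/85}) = {-3/85}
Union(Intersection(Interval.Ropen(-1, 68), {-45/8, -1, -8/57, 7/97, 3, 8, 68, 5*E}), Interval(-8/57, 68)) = Union({-1}, Interval(-8/57, 68))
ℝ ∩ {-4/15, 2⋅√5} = {-4/15, 2⋅√5}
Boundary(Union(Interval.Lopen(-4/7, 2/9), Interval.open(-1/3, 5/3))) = {-4/7, 5/3}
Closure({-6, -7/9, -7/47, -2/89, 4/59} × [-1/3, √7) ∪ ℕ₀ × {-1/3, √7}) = (ℕ₀ × {-1/3, √7}) ∪ ({-6, -7/9, -7/47, -2/89, 4/59} × [-1/3, √7])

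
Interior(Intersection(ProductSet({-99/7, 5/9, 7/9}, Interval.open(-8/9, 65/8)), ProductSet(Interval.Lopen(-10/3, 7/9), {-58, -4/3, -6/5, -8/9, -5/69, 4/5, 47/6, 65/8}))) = EmptySet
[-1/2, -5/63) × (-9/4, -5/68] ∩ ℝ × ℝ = [-1/2, -5/63) × (-9/4, -5/68]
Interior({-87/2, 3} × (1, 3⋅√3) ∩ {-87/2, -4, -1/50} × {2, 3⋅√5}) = ∅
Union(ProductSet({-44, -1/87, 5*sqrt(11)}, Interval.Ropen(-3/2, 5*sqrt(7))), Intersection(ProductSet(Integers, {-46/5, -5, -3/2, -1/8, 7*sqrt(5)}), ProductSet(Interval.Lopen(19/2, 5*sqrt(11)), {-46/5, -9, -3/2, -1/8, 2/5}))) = Union(ProductSet({-44, -1/87, 5*sqrt(11)}, Interval.Ropen(-3/2, 5*sqrt(7))), ProductSet(Range(10, 17, 1), {-46/5, -3/2, -1/8}))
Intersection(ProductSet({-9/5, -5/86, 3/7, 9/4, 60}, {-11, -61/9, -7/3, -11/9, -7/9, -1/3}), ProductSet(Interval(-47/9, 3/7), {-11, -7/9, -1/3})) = ProductSet({-9/5, -5/86, 3/7}, {-11, -7/9, -1/3})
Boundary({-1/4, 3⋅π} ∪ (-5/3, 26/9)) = {-5/3, 26/9, 3⋅π}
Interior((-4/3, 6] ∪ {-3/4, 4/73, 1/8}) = (-4/3, 6)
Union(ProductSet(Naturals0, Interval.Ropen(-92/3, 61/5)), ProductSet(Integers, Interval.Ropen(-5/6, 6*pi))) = Union(ProductSet(Integers, Interval.Ropen(-5/6, 6*pi)), ProductSet(Naturals0, Interval.Ropen(-92/3, 61/5)))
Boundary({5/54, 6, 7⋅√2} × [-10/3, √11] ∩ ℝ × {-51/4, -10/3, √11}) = {5/54, 6, 7⋅√2} × {-10/3, √11}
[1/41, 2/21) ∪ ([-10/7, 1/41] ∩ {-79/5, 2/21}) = [1/41, 2/21)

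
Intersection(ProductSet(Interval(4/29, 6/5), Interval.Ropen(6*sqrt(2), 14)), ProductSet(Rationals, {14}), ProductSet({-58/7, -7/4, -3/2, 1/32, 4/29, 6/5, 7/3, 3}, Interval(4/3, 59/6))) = EmptySet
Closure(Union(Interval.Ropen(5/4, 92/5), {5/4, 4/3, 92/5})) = Interval(5/4, 92/5)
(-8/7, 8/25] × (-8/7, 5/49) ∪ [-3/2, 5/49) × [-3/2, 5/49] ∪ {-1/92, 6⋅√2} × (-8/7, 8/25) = ([-3/2, 5/49) × [-3/2, 5/49]) ∪ ((-8/7, 8/25] × (-8/7, 5/49)) ∪ ({-1/92, 6⋅√2} × (-8/7, 8/25))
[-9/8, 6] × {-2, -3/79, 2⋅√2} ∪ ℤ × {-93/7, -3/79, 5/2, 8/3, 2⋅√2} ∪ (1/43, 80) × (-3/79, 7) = ((1/43, 80) × (-3/79, 7)) ∪ (ℤ × {-93/7, -3/79, 5/2, 8/3, 2⋅√2}) ∪ ([-9/8, 6] × {-2, -3/79, 2⋅√2})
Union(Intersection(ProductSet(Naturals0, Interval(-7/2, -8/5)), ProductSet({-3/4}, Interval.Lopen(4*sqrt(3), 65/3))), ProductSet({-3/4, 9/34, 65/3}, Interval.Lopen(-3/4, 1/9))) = ProductSet({-3/4, 9/34, 65/3}, Interval.Lopen(-3/4, 1/9))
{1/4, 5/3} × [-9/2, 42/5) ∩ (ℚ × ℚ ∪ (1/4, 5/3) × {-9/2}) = {1/4, 5/3} × (ℚ ∩ [-9/2, 42/5))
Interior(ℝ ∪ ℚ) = ℝ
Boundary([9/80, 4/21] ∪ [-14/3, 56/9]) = {-14/3, 56/9}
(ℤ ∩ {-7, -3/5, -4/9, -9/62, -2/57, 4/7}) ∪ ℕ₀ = {-7} ∪ ℕ₀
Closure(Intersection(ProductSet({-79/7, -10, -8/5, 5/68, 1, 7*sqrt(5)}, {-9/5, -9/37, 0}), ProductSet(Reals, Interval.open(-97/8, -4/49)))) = ProductSet({-79/7, -10, -8/5, 5/68, 1, 7*sqrt(5)}, {-9/5, -9/37})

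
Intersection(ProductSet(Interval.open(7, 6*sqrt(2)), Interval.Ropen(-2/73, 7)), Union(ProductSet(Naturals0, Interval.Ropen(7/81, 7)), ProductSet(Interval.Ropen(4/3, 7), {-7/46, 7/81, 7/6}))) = ProductSet(Range(8, 9, 1), Interval.Ropen(7/81, 7))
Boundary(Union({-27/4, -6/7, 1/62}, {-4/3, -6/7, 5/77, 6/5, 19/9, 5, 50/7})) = {-27/4, -4/3, -6/7, 1/62, 5/77, 6/5, 19/9, 5, 50/7}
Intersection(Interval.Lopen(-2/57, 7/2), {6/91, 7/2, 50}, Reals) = {6/91, 7/2}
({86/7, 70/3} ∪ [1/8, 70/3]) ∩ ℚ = ℚ ∩ [1/8, 70/3]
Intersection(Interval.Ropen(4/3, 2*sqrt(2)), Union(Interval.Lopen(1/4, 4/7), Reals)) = Interval.Ropen(4/3, 2*sqrt(2))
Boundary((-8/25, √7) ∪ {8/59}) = {-8/25, √7}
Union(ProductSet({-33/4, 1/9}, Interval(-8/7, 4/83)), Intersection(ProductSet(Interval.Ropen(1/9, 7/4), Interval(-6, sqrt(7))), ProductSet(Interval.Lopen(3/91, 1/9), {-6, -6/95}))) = Union(ProductSet({1/9}, {-6, -6/95}), ProductSet({-33/4, 1/9}, Interval(-8/7, 4/83)))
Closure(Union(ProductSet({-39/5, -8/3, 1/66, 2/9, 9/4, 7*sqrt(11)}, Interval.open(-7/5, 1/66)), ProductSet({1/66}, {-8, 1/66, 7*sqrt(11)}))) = Union(ProductSet({1/66}, {-8, 1/66, 7*sqrt(11)}), ProductSet({-39/5, -8/3, 1/66, 2/9, 9/4, 7*sqrt(11)}, Interval(-7/5, 1/66)))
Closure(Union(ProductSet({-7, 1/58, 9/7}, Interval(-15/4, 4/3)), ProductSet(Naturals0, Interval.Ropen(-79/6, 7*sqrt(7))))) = Union(ProductSet({-7, 1/58, 9/7}, Interval(-15/4, 4/3)), ProductSet(Naturals0, Interval(-79/6, 7*sqrt(7))))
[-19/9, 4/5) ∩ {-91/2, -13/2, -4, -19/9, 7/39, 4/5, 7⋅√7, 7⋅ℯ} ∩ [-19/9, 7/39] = {-19/9, 7/39}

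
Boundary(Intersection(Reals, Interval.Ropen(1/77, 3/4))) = {1/77, 3/4}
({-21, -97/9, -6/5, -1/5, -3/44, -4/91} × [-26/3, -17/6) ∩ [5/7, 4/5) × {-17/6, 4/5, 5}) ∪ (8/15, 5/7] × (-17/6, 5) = (8/15, 5/7] × (-17/6, 5)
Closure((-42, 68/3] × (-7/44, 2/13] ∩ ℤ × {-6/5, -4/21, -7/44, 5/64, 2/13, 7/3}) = {-41, -40, …, 22} × {5/64, 2/13}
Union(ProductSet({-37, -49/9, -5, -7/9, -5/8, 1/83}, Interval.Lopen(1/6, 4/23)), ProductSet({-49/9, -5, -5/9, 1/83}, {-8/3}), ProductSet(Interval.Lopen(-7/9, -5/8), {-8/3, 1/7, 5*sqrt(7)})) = Union(ProductSet({-49/9, -5, -5/9, 1/83}, {-8/3}), ProductSet({-37, -49/9, -5, -7/9, -5/8, 1/83}, Interval.Lopen(1/6, 4/23)), ProductSet(Interval.Lopen(-7/9, -5/8), {-8/3, 1/7, 5*sqrt(7)}))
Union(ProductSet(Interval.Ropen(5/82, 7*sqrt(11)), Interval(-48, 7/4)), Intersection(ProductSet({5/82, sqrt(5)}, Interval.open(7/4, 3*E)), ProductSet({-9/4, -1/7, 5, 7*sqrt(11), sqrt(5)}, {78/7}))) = ProductSet(Interval.Ropen(5/82, 7*sqrt(11)), Interval(-48, 7/4))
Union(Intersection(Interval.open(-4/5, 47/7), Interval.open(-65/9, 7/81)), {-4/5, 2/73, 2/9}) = Union({2/9}, Interval.Ropen(-4/5, 7/81))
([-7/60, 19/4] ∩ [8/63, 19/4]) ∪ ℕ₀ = ℕ₀ ∪ [8/63, 19/4]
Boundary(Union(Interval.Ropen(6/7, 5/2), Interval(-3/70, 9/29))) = {-3/70, 9/29, 6/7, 5/2}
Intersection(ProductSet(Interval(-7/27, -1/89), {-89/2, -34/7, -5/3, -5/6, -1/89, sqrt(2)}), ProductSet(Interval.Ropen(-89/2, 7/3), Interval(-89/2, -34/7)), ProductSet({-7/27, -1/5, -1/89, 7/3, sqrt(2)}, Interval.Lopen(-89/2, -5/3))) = ProductSet({-7/27, -1/5, -1/89}, {-34/7})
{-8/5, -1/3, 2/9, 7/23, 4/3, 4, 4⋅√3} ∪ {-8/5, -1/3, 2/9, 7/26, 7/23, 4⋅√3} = {-8/5, -1/3, 2/9, 7/26, 7/23, 4/3, 4, 4⋅√3}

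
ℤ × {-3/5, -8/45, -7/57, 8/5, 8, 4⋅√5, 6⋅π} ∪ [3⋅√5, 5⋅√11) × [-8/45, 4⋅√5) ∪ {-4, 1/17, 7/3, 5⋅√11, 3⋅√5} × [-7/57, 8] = (ℤ × {-3/5, -8/45, -7/57, 8/5, 8, 4⋅√5, 6⋅π}) ∪ ({-4, 1/17, 7/3, 5⋅√11, 3⋅√5} × [-7/57, 8]) ∪ ([3⋅√5, 5⋅√11) × [-8/45, 4⋅√5))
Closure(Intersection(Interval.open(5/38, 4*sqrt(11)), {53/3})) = EmptySet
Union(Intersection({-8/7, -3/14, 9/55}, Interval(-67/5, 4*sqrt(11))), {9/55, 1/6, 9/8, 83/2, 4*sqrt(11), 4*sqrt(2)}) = {-8/7, -3/14, 9/55, 1/6, 9/8, 83/2, 4*sqrt(11), 4*sqrt(2)}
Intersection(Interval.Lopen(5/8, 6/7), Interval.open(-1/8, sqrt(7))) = Interval.Lopen(5/8, 6/7)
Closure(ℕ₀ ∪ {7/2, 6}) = ℕ₀ ∪ {7/2}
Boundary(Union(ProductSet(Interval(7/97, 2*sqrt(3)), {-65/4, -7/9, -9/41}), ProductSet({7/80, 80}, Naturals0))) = Union(ProductSet({7/80, 80}, Naturals0), ProductSet(Interval(7/97, 2*sqrt(3)), {-65/4, -7/9, -9/41}))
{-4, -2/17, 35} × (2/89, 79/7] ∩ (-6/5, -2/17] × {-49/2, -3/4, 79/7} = {-2/17} × {79/7}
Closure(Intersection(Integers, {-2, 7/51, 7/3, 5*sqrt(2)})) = {-2}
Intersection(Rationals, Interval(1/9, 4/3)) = Intersection(Interval(1/9, 4/3), Rationals)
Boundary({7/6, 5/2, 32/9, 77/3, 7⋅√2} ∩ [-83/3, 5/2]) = {7/6, 5/2}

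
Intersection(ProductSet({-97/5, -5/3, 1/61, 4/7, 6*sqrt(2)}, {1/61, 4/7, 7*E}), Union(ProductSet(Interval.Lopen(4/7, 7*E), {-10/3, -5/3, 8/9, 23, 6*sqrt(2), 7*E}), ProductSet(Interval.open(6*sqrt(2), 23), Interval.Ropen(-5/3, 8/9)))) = ProductSet({6*sqrt(2)}, {7*E})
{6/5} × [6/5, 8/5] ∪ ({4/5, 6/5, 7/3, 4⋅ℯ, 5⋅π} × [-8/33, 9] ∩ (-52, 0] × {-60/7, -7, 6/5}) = {6/5} × [6/5, 8/5]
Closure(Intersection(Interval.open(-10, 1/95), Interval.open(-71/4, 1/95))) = Interval(-10, 1/95)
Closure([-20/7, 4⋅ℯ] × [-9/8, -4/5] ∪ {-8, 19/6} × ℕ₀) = ({-8, 19/6} × ℕ₀) ∪ ([-20/7, 4⋅ℯ] × [-9/8, -4/5])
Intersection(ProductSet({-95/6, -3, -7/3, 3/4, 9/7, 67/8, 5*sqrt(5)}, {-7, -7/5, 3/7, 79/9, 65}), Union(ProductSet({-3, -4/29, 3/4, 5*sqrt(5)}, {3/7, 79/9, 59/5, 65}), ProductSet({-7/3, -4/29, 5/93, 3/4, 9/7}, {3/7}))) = Union(ProductSet({-3, 3/4, 5*sqrt(5)}, {3/7, 79/9, 65}), ProductSet({-7/3, 3/4, 9/7}, {3/7}))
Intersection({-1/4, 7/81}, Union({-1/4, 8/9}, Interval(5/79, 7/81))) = {-1/4, 7/81}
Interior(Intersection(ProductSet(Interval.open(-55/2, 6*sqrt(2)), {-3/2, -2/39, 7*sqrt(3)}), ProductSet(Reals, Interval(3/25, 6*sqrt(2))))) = EmptySet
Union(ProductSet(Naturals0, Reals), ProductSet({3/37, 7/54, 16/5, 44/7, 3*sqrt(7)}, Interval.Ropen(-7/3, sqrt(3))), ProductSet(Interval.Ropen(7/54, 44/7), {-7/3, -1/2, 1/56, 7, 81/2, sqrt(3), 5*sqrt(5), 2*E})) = Union(ProductSet({3/37, 7/54, 16/5, 44/7, 3*sqrt(7)}, Interval.Ropen(-7/3, sqrt(3))), ProductSet(Interval.Ropen(7/54, 44/7), {-7/3, -1/2, 1/56, 7, 81/2, sqrt(3), 5*sqrt(5), 2*E}), ProductSet(Naturals0, Reals))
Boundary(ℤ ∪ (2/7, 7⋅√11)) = {2/7, 7⋅√11} ∪ (ℤ \ (2/7, 7⋅√11))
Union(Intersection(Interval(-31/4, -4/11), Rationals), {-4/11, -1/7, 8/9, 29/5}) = Union({-1/7, 8/9, 29/5}, Intersection(Interval(-31/4, -4/11), Rationals))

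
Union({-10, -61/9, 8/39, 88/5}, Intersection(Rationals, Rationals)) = Rationals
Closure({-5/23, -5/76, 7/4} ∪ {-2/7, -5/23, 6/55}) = {-2/7, -5/23, -5/76, 6/55, 7/4}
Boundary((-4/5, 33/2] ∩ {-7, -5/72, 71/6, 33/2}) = {-5/72, 71/6, 33/2}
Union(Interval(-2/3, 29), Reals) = Interval(-oo, oo)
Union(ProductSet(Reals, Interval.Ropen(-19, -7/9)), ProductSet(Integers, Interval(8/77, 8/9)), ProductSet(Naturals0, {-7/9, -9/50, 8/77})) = Union(ProductSet(Integers, Interval(8/77, 8/9)), ProductSet(Naturals0, {-7/9, -9/50, 8/77}), ProductSet(Reals, Interval.Ropen(-19, -7/9)))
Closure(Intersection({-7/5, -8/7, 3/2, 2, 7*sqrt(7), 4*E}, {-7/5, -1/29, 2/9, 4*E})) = {-7/5, 4*E}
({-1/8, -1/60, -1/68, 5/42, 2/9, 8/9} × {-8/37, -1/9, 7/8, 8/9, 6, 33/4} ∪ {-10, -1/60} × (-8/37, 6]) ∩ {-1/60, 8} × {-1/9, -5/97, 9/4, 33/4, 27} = {-1/60} × {-1/9, -5/97, 9/4, 33/4}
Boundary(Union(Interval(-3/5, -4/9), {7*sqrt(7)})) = {-3/5, -4/9, 7*sqrt(7)}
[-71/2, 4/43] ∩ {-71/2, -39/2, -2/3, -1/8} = {-71/2, -39/2, -2/3, -1/8}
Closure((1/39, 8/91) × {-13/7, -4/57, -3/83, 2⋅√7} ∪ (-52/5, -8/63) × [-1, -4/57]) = ([-52/5, -8/63] × [-1, -4/57]) ∪ ([1/39, 8/91] × {-13/7, -4/57, -3/83, 2⋅√7})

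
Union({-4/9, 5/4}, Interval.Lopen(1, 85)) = Union({-4/9}, Interval.Lopen(1, 85))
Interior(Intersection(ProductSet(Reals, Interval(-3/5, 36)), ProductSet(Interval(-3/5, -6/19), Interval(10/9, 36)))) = ProductSet(Interval.open(-3/5, -6/19), Interval.open(10/9, 36))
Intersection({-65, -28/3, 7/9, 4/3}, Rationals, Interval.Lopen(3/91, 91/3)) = {7/9, 4/3}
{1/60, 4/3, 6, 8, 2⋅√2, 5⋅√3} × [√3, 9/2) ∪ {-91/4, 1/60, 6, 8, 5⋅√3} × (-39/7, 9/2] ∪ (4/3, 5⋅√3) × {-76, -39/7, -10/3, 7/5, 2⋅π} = ({-91/4, 1/60, 6, 8, 5⋅√3} × (-39/7, 9/2]) ∪ ((4/3, 5⋅√3) × {-76, -39/7, -10/3, 7/5, 2⋅π}) ∪ ({1/60, 4/3, 6, 8, 2⋅√2, 5⋅√3} × [√3, 9/2))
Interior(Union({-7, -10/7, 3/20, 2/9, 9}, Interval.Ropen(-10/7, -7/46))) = Interval.open(-10/7, -7/46)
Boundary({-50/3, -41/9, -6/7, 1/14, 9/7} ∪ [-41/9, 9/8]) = {-50/3, -41/9, 9/8, 9/7}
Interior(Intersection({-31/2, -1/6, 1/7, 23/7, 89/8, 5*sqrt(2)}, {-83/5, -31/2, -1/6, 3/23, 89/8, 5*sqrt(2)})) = EmptySet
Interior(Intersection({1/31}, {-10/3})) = EmptySet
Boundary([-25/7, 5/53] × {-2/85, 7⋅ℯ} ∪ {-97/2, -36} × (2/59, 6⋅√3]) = ([-25/7, 5/53] × {-2/85, 7⋅ℯ}) ∪ ({-97/2, -36} × [2/59, 6⋅√3])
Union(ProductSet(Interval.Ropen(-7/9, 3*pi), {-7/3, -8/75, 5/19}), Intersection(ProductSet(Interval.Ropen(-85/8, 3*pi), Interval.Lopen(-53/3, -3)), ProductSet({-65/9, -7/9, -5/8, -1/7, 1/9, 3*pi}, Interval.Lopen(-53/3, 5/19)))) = Union(ProductSet({-65/9, -7/9, -5/8, -1/7, 1/9}, Interval.Lopen(-53/3, -3)), ProductSet(Interval.Ropen(-7/9, 3*pi), {-7/3, -8/75, 5/19}))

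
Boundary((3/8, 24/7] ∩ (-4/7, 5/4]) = {3/8, 5/4}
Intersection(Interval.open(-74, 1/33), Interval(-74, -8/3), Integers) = Range(-73, -2, 1)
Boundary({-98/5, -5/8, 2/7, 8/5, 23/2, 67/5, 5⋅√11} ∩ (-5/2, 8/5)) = {-5/8, 2/7}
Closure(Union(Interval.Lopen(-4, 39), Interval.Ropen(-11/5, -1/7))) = Interval(-4, 39)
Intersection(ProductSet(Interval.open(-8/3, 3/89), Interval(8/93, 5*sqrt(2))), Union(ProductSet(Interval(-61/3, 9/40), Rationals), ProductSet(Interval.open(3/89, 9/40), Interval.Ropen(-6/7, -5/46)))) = ProductSet(Interval.open(-8/3, 3/89), Intersection(Interval(8/93, 5*sqrt(2)), Rationals))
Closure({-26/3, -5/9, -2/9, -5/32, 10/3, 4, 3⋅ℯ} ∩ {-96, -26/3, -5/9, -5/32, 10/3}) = {-26/3, -5/9, -5/32, 10/3}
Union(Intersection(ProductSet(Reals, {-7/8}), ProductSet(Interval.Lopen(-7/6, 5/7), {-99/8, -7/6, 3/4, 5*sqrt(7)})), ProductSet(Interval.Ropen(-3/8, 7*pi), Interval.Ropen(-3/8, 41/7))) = ProductSet(Interval.Ropen(-3/8, 7*pi), Interval.Ropen(-3/8, 41/7))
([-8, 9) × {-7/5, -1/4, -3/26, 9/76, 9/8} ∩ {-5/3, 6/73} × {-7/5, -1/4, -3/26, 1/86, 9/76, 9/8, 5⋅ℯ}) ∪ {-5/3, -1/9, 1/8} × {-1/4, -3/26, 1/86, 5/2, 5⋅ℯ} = ({-5/3, 6/73} × {-7/5, -1/4, -3/26, 9/76, 9/8}) ∪ ({-5/3, -1/9, 1/8} × {-1/4, -3/26, 1/86, 5/2, 5⋅ℯ})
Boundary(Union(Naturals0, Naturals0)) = Naturals0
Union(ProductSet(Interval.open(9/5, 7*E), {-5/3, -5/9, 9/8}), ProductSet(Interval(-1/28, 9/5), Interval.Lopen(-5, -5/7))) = Union(ProductSet(Interval(-1/28, 9/5), Interval.Lopen(-5, -5/7)), ProductSet(Interval.open(9/5, 7*E), {-5/3, -5/9, 9/8}))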